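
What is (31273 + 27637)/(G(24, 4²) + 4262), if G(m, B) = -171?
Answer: 58910/4091 ≈ 14.400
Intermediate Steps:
(31273 + 27637)/(G(24, 4²) + 4262) = (31273 + 27637)/(-171 + 4262) = 58910/4091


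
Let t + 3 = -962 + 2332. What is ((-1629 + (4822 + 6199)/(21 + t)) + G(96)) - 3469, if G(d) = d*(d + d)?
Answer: 18518613/1388 ≈ 13342.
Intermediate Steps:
t = 1367 (t = -3 + (-962 + 2332) = -3 + 1370 = 1367)
G(d) = 2*d² (G(d) = d*(2*d) = 2*d²)
((-1629 + (4822 + 6199)/(21 + t)) + G(96)) - 3469 = ((-1629 + (4822 + 6199)/(21 + 1367)) + 2*96²) - 3469 = ((-1629 + 11021/1388) + 2*9216) - 3469 = ((-1629 + 11021*(1/1388)) + 18432) - 3469 = ((-1629 + 11021/1388) + 18432) - 3469 = (-2250031/1388 + 18432) - 3469 = 23333585/1388 - 3469 = 18518613/1388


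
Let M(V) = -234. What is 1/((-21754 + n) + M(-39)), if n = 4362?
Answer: -1/17626 ≈ -5.6734e-5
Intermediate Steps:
1/((-21754 + n) + M(-39)) = 1/((-21754 + 4362) - 234) = 1/(-17392 - 234) = 1/(-17626) = -1/17626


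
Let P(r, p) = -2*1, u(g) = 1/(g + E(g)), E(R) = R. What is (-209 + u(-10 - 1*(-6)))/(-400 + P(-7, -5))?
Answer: 1673/3216 ≈ 0.52021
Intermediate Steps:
u(g) = 1/(2*g) (u(g) = 1/(g + g) = 1/(2*g))
P(r, p) = -2
(-209 + u(-10 - 1*(-6)))/(-400 + P(-7, -5)) = (-209 + 1/(2*(-10 - 1*(-6))))/(-400 - 2) = (-209 + 1/(2*(-10 + 6)))/(-402) = (-209 + (½)/(-4))*(-1/402) = (-209 + (½)*(-¼))*(-1/402) = (-209 - ⅛)*(-1/402) = -1673/8*(-1/402) = 1673/3216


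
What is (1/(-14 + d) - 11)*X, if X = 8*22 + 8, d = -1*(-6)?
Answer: -2047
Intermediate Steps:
d = 6
X = 184 (X = 176 + 8 = 184)
(1/(-14 + d) - 11)*X = (1/(-14 + 6) - 11)*184 = (1/(-8) - 11)*184 = (-⅛ - 11)*184 = -89/8*184 = -2047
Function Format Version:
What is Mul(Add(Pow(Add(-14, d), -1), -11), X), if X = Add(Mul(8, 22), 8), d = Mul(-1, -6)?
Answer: -2047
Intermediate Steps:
d = 6
X = 184 (X = Add(176, 8) = 184)
Mul(Add(Pow(Add(-14, d), -1), -11), X) = Mul(Add(Pow(Add(-14, 6), -1), -11), 184) = Mul(Add(Pow(-8, -1), -11), 184) = Mul(Add(Rational(-1, 8), -11), 184) = Mul(Rational(-89, 8), 184) = -2047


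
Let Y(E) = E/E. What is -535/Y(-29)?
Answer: -535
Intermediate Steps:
Y(E) = 1
-535/Y(-29) = -535/1 = -535*1 = -535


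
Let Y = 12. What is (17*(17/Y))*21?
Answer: 2023/4 ≈ 505.75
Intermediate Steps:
(17*(17/Y))*21 = (17*(17/12))*21 = (289/12)*21 = 2023/4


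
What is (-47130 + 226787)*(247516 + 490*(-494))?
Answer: 980208592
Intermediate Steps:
(-47130 + 226787)*(247516 + 490*(-494)) = 179657*(247516 - 242060) = 179657*5456 = 980208592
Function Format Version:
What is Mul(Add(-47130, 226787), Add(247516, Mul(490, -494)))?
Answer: 980208592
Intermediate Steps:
Mul(Add(-47130, 226787), Add(247516, Mul(490, -494))) = Mul(179657, Add(247516, -242060)) = Mul(179657, 5456) = 980208592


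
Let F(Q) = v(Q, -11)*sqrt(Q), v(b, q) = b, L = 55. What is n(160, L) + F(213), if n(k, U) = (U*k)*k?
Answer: 1408000 + 213*sqrt(213) ≈ 1.4111e+6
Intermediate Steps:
F(Q) = Q**(3/2) (F(Q) = Q*sqrt(Q) = Q**(3/2))
n(k, U) = U*k**2
n(160, L) + F(213) = 55*160**2 + 213**(3/2) = 55*25600 + 213*sqrt(213) = 1408000 + 213*sqrt(213)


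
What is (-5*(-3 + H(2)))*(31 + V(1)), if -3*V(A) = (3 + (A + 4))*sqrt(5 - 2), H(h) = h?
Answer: 155 - 40*sqrt(3)/3 ≈ 131.91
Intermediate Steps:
V(A) = -sqrt(3)*(7 + A)/3 (V(A) = -(3 + (A + 4))*sqrt(5 - 2)/3 = -(3 + (4 + A))*sqrt(3)/3 = -(7 + A)*sqrt(3)/3 = -sqrt(3)*(7 + A)/3)
(-5*(-3 + H(2)))*(31 + V(1)) = (-5*(-3 + 2))*(31 + sqrt(3)*(-7 - 1*1)/3) = (-5*(-1))*(31 + sqrt(3)*(-7 - 1)/3) = 5*(31 + (1/3)*sqrt(3)*(-8)) = 5*(31 - 8*sqrt(3)/3) = 155 - 40*sqrt(3)/3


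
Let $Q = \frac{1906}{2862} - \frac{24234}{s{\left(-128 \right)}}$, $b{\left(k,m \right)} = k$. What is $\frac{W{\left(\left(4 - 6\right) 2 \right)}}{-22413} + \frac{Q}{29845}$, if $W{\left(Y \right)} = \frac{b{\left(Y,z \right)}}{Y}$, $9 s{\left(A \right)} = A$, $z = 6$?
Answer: $\frac{233086059025}{4084133438016} \approx 0.057071$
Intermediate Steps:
$s{\left(A \right)} = \frac{A}{9}$
$Q = \frac{156115835}{91584}$ ($Q = \frac{1906}{2862} - \frac{24234}{\frac{1}{9} \left(-128\right)} = 1906 \cdot \frac{1}{2862} - \frac{24234}{- \frac{128}{9}} = \frac{953}{1431} - - \frac{109053}{64} = \frac{953}{1431} + \frac{109053}{64} = \frac{156115835}{91584} \approx 1704.6$)
$W{\left(Y \right)} = 1$ ($W{\left(Y \right)} = \frac{Y}{Y} = 1$)
$\frac{W{\left(\left(4 - 6\right) 2 \right)}}{-22413} + \frac{Q}{29845} = 1 \frac{1}{-22413} + \frac{156115835}{91584 \cdot 29845} = 1 \left(- \frac{1}{22413}\right) + \frac{156115835}{91584} \cdot \frac{1}{29845} = - \frac{1}{22413} + \frac{31223167}{546664896} = \frac{233086059025}{4084133438016}$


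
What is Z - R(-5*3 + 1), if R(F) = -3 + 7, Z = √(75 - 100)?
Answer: -4 + 5*I ≈ -4.0 + 5.0*I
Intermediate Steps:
Z = 5*I (Z = √(-25) = 5*I ≈ 5.0*I)
R(F) = 4
Z - R(-5*3 + 1) = 5*I - 1*4 = 5*I - 4 = -4 + 5*I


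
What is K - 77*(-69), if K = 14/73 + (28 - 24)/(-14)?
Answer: 2714895/511 ≈ 5312.9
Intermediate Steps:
K = -48/511 (K = 14*(1/73) + 4*(-1/14) = 14/73 - 2/7 = -48/511 ≈ -0.093933)
K - 77*(-69) = -48/511 - 77*(-69) = -48/511 + 5313 = 2714895/511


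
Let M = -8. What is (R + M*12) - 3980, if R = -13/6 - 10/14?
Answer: -171313/42 ≈ -4078.9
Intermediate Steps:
R = -121/42 (R = -13*⅙ - 10*1/14 = -13/6 - 5/7 = -121/42 ≈ -2.8810)
(R + M*12) - 3980 = (-121/42 - 8*12) - 3980 = (-121/42 - 96) - 3980 = -4153/42 - 3980 = -171313/42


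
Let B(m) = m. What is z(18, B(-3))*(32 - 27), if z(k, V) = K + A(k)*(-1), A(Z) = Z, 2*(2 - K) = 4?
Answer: -90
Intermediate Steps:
K = 0 (K = 2 - 1/2*4 = 2 - 2 = 0)
z(k, V) = -k (z(k, V) = 0 + k*(-1) = 0 - k = -k)
z(18, B(-3))*(32 - 27) = (-1*18)*(32 - 27) = -18*5 = -90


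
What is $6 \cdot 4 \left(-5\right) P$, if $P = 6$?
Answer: $-720$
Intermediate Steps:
$6 \cdot 4 \left(-5\right) P = 6 \cdot 4 \left(-5\right) 6 = 24 \left(-5\right) 6 = \left(-120\right) 6 = -720$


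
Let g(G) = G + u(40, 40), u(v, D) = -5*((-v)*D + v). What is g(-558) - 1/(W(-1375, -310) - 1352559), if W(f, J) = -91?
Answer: 9795891301/1352650 ≈ 7242.0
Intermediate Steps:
u(v, D) = -5*v + 5*D*v (u(v, D) = -5*(-D*v + v) = -5*(v - D*v) = -5*v + 5*D*v)
g(G) = 7800 + G (g(G) = G + 5*40*(-1 + 40) = G + 5*40*39 = G + 7800 = 7800 + G)
g(-558) - 1/(W(-1375, -310) - 1352559) = (7800 - 558) - 1/(-91 - 1352559) = 7242 - 1/(-1352650) = 7242 - 1*(-1/1352650) = 7242 + 1/1352650 = 9795891301/1352650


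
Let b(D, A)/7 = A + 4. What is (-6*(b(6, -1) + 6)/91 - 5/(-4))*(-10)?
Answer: 965/182 ≈ 5.3022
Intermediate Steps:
b(D, A) = 28 + 7*A (b(D, A) = 7*(A + 4) = 7*(4 + A) = 28 + 7*A)
(-6*(b(6, -1) + 6)/91 - 5/(-4))*(-10) = (-6*((28 + 7*(-1)) + 6)/91 - 5/(-4))*(-10) = (-6*((28 - 7) + 6)*(1/91) - 5*(-¼))*(-10) = (-6*(21 + 6)*(1/91) + 5/4)*(-10) = (-6*27*(1/91) + 5/4)*(-10) = (-162*1/91 + 5/4)*(-10) = (-162/91 + 5/4)*(-10) = -193/364*(-10) = 965/182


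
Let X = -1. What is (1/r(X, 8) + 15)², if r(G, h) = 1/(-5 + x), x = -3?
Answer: 49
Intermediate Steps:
r(G, h) = -⅛ (r(G, h) = 1/(-5 - 3) = 1/(-8) = -⅛)
(1/r(X, 8) + 15)² = (1/(-⅛) + 15)² = (-8 + 15)² = 7² = 49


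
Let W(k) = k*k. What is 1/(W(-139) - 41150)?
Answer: -1/21829 ≈ -4.5811e-5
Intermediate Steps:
W(k) = k²
1/(W(-139) - 41150) = 1/((-139)² - 41150) = 1/(19321 - 41150) = 1/(-21829) = -1/21829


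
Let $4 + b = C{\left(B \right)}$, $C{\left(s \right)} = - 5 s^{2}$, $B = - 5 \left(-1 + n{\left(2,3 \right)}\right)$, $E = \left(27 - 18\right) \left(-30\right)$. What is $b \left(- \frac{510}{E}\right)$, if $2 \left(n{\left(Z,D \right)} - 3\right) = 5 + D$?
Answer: $- \frac{76568}{9} \approx -8507.6$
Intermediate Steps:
$E = -270$ ($E = 9 \left(-30\right) = -270$)
$n{\left(Z,D \right)} = \frac{11}{2} + \frac{D}{2}$ ($n{\left(Z,D \right)} = 3 + \frac{5 + D}{2} = 3 + \left(\frac{5}{2} + \frac{D}{2}\right) = \frac{11}{2} + \frac{D}{2}$)
$B = -30$ ($B = - 5 \left(-1 + \left(\frac{11}{2} + \frac{1}{2} \cdot 3\right)\right) = - 5 \left(-1 + \left(\frac{11}{2} + \frac{3}{2}\right)\right) = - 5 \left(-1 + 7\right) = \left(-5\right) 6 = -30$)
$b = -4504$ ($b = -4 - 5 \left(-30\right)^{2} = -4 - 4500 = -4504$)
$b \left(- \frac{510}{E}\right) = - 4504 \left(- \frac{510}{-270}\right) = - 4504 \left(\left(-510\right) \left(- \frac{1}{270}\right)\right) = \left(-4504\right) \frac{17}{9} = - \frac{76568}{9}$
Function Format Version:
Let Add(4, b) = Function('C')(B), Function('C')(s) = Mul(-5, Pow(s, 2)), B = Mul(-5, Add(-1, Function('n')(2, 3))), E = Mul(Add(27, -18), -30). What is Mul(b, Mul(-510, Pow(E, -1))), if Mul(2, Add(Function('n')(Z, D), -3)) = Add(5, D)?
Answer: Rational(-76568, 9) ≈ -8507.6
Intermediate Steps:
E = -270 (E = Mul(9, -30) = -270)
Function('n')(Z, D) = Add(Rational(11, 2), Mul(Rational(1, 2), D)) (Function('n')(Z, D) = Add(3, Mul(Rational(1, 2), Add(5, D))) = Add(3, Add(Rational(5, 2), Mul(Rational(1, 2), D))) = Add(Rational(11, 2), Mul(Rational(1, 2), D)))
B = -30 (B = Mul(-5, Add(-1, Add(Rational(11, 2), Mul(Rational(1, 2), 3)))) = Mul(-5, Add(-1, Add(Rational(11, 2), Rational(3, 2)))) = Mul(-5, Add(-1, 7)) = Mul(-5, 6) = -30)
b = -4504 (b = Add(-4, Mul(-5, Pow(-30, 2))) = Add(-4, Mul(-5, 900)) = Add(-4, -4500) = -4504)
Mul(b, Mul(-510, Pow(E, -1))) = Mul(-4504, Mul(-510, Pow(-270, -1))) = Mul(-4504, Mul(-510, Rational(-1, 270))) = Mul(-4504, Rational(17, 9)) = Rational(-76568, 9)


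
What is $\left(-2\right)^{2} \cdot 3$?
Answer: $12$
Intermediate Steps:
$\left(-2\right)^{2} \cdot 3 = 4 \cdot 3 = 12$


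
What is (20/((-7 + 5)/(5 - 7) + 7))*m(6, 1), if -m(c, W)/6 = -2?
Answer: 30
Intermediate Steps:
m(c, W) = 12 (m(c, W) = -6*(-2) = 12)
(20/((-7 + 5)/(5 - 7) + 7))*m(6, 1) = (20/((-7 + 5)/(5 - 7) + 7))*12 = (20/(-2/(-2) + 7))*12 = (20/(-2*(-½) + 7))*12 = (20/(1 + 7))*12 = (20/8)*12 = ((⅛)*20)*12 = (5/2)*12 = 30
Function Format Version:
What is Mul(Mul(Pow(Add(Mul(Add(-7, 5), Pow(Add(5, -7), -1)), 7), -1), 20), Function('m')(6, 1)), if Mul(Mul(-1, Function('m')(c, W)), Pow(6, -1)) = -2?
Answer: 30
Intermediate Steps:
Function('m')(c, W) = 12 (Function('m')(c, W) = Mul(-6, -2) = 12)
Mul(Mul(Pow(Add(Mul(Add(-7, 5), Pow(Add(5, -7), -1)), 7), -1), 20), Function('m')(6, 1)) = Mul(Mul(Pow(Add(Mul(Add(-7, 5), Pow(Add(5, -7), -1)), 7), -1), 20), 12) = Mul(Mul(Pow(Add(Mul(-2, Pow(-2, -1)), 7), -1), 20), 12) = Mul(Mul(Pow(Add(Mul(-2, Rational(-1, 2)), 7), -1), 20), 12) = Mul(Mul(Pow(Add(1, 7), -1), 20), 12) = Mul(Mul(Pow(8, -1), 20), 12) = Mul(Mul(Rational(1, 8), 20), 12) = Mul(Rational(5, 2), 12) = 30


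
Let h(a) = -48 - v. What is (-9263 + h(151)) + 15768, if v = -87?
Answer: 6544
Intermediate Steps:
h(a) = 39 (h(a) = -48 - 1*(-87) = -48 + 87 = 39)
(-9263 + h(151)) + 15768 = (-9263 + 39) + 15768 = -9224 + 15768 = 6544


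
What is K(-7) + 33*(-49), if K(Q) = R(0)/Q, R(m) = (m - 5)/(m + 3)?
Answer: -33952/21 ≈ -1616.8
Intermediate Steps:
R(m) = (-5 + m)/(3 + m)
K(Q) = -5/(3*Q) (K(Q) = ((-5 + 0)/(3 + 0))/Q = (-5/3)/Q = ((1/3)*(-5))/Q = -5/(3*Q))
K(-7) + 33*(-49) = -5/3/(-7) + 33*(-49) = -5/3*(-1/7) - 1617 = 5/21 - 1617 = -33952/21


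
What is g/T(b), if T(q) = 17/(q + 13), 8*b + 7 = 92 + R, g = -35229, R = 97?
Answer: -5037747/68 ≈ -74085.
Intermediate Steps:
b = 91/4 (b = -7/8 + (92 + 97)/8 = -7/8 + (1/8)*189 = -7/8 + 189/8 = 91/4 ≈ 22.750)
T(q) = 17/(13 + q)
g/T(b) = -35229/(17/(13 + 91/4)) = -35229/(17/(143/4)) = -35229/(17*(4/143)) = -35229/68/143 = -35229*143/68 = -5037747/68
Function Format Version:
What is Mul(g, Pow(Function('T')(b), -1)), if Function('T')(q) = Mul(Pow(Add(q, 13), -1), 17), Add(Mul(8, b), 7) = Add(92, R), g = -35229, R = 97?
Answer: Rational(-5037747, 68) ≈ -74085.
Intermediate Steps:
b = Rational(91, 4) (b = Add(Rational(-7, 8), Mul(Rational(1, 8), Add(92, 97))) = Add(Rational(-7, 8), Mul(Rational(1, 8), 189)) = Add(Rational(-7, 8), Rational(189, 8)) = Rational(91, 4) ≈ 22.750)
Function('T')(q) = Mul(17, Pow(Add(13, q), -1)) (Function('T')(q) = Mul(Pow(Add(13, q), -1), 17) = Mul(17, Pow(Add(13, q), -1)))
Mul(g, Pow(Function('T')(b), -1)) = Mul(-35229, Pow(Mul(17, Pow(Add(13, Rational(91, 4)), -1)), -1)) = Mul(-35229, Pow(Mul(17, Pow(Rational(143, 4), -1)), -1)) = Mul(-35229, Pow(Mul(17, Rational(4, 143)), -1)) = Mul(-35229, Pow(Rational(68, 143), -1)) = Mul(-35229, Rational(143, 68)) = Rational(-5037747, 68)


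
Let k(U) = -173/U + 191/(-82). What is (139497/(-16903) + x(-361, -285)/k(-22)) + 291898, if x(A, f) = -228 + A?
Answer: 12310305646895/42189888 ≈ 2.9178e+5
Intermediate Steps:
k(U) = -191/82 - 173/U (k(U) = -173/U + 191*(-1/82) = -173/U - 191/82 = -191/82 - 173/U)
(139497/(-16903) + x(-361, -285)/k(-22)) + 291898 = (139497/(-16903) + (-228 - 361)/(-191/82 - 173/(-22))) + 291898 = (139497*(-1/16903) - 589/(-191/82 - 173*(-1/22))) + 291898 = (-139497/16903 - 589/(-191/82 + 173/22)) + 291898 = (-139497/16903 - 589/2496/451) + 291898 = (-139497/16903 - 589*451/2496) + 291898 = (-139497/16903 - 265639/2496) + 291898 = -4838280529/42189888 + 291898 = 12310305646895/42189888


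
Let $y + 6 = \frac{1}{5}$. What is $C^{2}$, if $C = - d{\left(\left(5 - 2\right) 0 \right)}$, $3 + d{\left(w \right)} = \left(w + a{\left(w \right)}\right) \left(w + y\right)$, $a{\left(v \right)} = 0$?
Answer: $9$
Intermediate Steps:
$y = - \frac{29}{5}$ ($y = -6 + \frac{1}{5} = - \frac{29}{5} \approx -5.8$)
$d{\left(w \right)} = -3 + w \left(- \frac{29}{5} + w\right)$ ($d{\left(w \right)} = -3 + \left(w + 0\right) \left(w - \frac{29}{5}\right) = -3 + w \left(- \frac{29}{5} + w\right)$)
$C = 3$ ($C = - (-3 + \left(\left(5 - 2\right) 0\right)^{2} - \frac{29 \left(5 - 2\right) 0}{5}) = - (-3 + \left(3 \cdot 0\right)^{2} - \frac{29 \cdot 3 \cdot 0}{5}) = - (-3 + 0^{2} - 0) = - (-3 + 0 + 0) = \left(-1\right) \left(-3\right) = 3$)
$C^{2} = 3^{2} = 9$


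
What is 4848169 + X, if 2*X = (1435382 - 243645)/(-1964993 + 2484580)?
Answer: 5038092364143/1039174 ≈ 4.8482e+6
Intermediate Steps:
X = 1191737/1039174 (X = ((1435382 - 243645)/(-1964993 + 2484580))/2 = (1191737/519587)/2 = (1191737*(1/519587))/2 = (½)*(1191737/519587) = 1191737/1039174 ≈ 1.1468)
4848169 + X = 4848169 + 1191737/1039174 = 5038092364143/1039174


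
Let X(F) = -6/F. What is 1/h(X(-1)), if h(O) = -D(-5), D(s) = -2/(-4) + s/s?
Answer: -⅔ ≈ -0.66667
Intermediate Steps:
D(s) = 3/2 (D(s) = -2*(-¼) + 1 = ½ + 1 = 3/2)
h(O) = -3/2 (h(O) = -1*3/2 = -3/2)
1/h(X(-1)) = 1/(-3/2) = -⅔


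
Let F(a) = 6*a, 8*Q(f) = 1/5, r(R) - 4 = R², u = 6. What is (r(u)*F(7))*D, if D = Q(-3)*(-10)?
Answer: -420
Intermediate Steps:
r(R) = 4 + R²
Q(f) = 1/40 (Q(f) = (⅛)/5 = (⅛)*(⅕) = 1/40)
D = -¼ (D = (1/40)*(-10) = -¼ ≈ -0.25000)
(r(u)*F(7))*D = ((4 + 6²)*(6*7))*(-¼) = ((4 + 36)*42)*(-¼) = (40*42)*(-¼) = 1680*(-¼) = -420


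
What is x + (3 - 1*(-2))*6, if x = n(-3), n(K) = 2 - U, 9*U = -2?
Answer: 290/9 ≈ 32.222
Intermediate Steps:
U = -2/9 (U = (⅑)*(-2) = -2/9 ≈ -0.22222)
n(K) = 20/9 (n(K) = 2 - 1*(-2/9) = 2 + 2/9 = 20/9)
x = 20/9 ≈ 2.2222
x + (3 - 1*(-2))*6 = 20/9 + (3 - 1*(-2))*6 = 20/9 + (3 + 2)*6 = 20/9 + 5*6 = 20/9 + 30 = 290/9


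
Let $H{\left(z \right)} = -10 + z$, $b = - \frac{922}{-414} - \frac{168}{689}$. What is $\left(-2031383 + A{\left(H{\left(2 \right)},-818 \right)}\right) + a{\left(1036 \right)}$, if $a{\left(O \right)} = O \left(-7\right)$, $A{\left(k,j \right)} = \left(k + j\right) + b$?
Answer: $- \frac{290873763350}{142623} \approx -2.0395 \cdot 10^{6}$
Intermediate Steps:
$b = \frac{282853}{142623}$ ($b = \left(-922\right) \left(- \frac{1}{414}\right) - \frac{168}{689} = \frac{461}{207} - \frac{168}{689} = \frac{282853}{142623} \approx 1.9832$)
$A{\left(k,j \right)} = \frac{282853}{142623} + j + k$ ($A{\left(k,j \right)} = \left(k + j\right) + \frac{282853}{142623} = \left(j + k\right) + \frac{282853}{142623} = \frac{282853}{142623} + j + k$)
$a{\left(O \right)} = - 7 O$
$\left(-2031383 + A{\left(H{\left(2 \right)},-818 \right)}\right) + a{\left(1036 \right)} = \left(-2031383 + \left(\frac{282853}{142623} - 818 + \left(-10 + 2\right)\right)\right) - 7252 = \left(-2031383 - \frac{117523745}{142623}\right) - 7252 = - \frac{289839461354}{142623} - 7252 = - \frac{290873763350}{142623}$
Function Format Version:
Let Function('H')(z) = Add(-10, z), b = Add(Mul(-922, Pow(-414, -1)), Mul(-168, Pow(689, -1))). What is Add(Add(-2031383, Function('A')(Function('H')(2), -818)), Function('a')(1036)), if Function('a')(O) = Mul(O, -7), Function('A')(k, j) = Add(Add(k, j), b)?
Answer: Rational(-290873763350, 142623) ≈ -2.0395e+6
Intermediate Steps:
b = Rational(282853, 142623) (b = Add(Mul(-922, Rational(-1, 414)), Mul(-168, Rational(1, 689))) = Add(Rational(461, 207), Rational(-168, 689)) = Rational(282853, 142623) ≈ 1.9832)
Function('A')(k, j) = Add(Rational(282853, 142623), j, k) (Function('A')(k, j) = Add(Add(k, j), Rational(282853, 142623)) = Add(Add(j, k), Rational(282853, 142623)) = Add(Rational(282853, 142623), j, k))
Function('a')(O) = Mul(-7, O)
Add(Add(-2031383, Function('A')(Function('H')(2), -818)), Function('a')(1036)) = Add(Add(-2031383, Add(Rational(282853, 142623), -818, Add(-10, 2))), Mul(-7, 1036)) = Add(Add(-2031383, Add(Rational(282853, 142623), -818, -8)), -7252) = Add(Add(-2031383, Rational(-117523745, 142623)), -7252) = Add(Rational(-289839461354, 142623), -7252) = Rational(-290873763350, 142623)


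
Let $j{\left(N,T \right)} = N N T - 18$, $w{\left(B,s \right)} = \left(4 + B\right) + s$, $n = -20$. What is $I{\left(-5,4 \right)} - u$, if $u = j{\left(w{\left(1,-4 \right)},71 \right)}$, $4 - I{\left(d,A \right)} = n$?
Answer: $-29$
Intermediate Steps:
$I{\left(d,A \right)} = 24$ ($I{\left(d,A \right)} = 4 - -20 = 4 + 20 = 24$)
$w{\left(B,s \right)} = 4 + B + s$
$j{\left(N,T \right)} = -18 + T N^{2}$ ($j{\left(N,T \right)} = N^{2} T - 18 = T N^{2} - 18 = -18 + T N^{2}$)
$u = 53$ ($u = -18 + 71 \left(4 + 1 - 4\right)^{2} = -18 + 71 \cdot 1^{2} = -18 + 71 \cdot 1 = -18 + 71 = 53$)
$I{\left(-5,4 \right)} - u = 24 - 53 = -29$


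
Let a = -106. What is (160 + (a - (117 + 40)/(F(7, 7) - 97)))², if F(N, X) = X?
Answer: 25170289/8100 ≈ 3107.4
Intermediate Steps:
(160 + (a - (117 + 40)/(F(7, 7) - 97)))² = (160 + (-106 - (117 + 40)/(7 - 97)))² = (160 + (-106 - 157/(-90)))² = (160 + (-106 - 157*(-1)/90))² = (160 + (-106 - 1*(-157/90)))² = (160 + (-106 + 157/90))² = (160 - 9383/90)² = (5017/90)² = 25170289/8100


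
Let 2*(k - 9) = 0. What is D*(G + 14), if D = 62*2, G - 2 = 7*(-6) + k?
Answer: -2108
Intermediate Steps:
k = 9 (k = 9 + (½)*0 = 9 + 0 = 9)
G = -31 (G = 2 + (7*(-6) + 9) = 2 + (-42 + 9) = 2 - 33 = -31)
D = 124
D*(G + 14) = 124*(-31 + 14) = 124*(-17) = -2108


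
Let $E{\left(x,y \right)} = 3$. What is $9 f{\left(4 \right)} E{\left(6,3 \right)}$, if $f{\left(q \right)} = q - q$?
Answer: $0$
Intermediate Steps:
$f{\left(q \right)} = 0$
$9 f{\left(4 \right)} E{\left(6,3 \right)} = 9 \cdot 0 \cdot 3 = 0 \cdot 3 = 0$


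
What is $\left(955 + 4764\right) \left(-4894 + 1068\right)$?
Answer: $-21880894$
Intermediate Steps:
$\left(955 + 4764\right) \left(-4894 + 1068\right) = 5719 \left(-3826\right) = -21880894$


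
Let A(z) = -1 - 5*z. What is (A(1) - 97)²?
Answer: 10609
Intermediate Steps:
(A(1) - 97)² = ((-1 - 5*1) - 97)² = ((-1 - 5) - 97)² = (-6 - 97)² = (-103)² = 10609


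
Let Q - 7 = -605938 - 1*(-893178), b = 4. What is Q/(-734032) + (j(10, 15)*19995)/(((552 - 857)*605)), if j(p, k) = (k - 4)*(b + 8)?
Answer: -36188441301/2462677360 ≈ -14.695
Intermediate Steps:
j(p, k) = -48 + 12*k (j(p, k) = (k - 4)*(4 + 8) = (-4 + k)*12 = -48 + 12*k)
Q = 287247 (Q = 7 + (-605938 - 1*(-893178)) = 7 + (-605938 + 893178) = 7 + 287240 = 287247)
Q/(-734032) + (j(10, 15)*19995)/(((552 - 857)*605)) = 287247/(-734032) + ((-48 + 12*15)*19995)/(((552 - 857)*605)) = 287247*(-1/734032) + ((-48 + 180)*19995)/((-305*605)) = -287247/734032 + (132*19995)/(-184525) = -287247/734032 + 2639340*(-1/184525) = -287247/734032 - 47988/3355 = -36188441301/2462677360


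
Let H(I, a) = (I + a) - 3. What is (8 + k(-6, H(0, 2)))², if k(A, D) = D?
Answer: 49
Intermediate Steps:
H(I, a) = -3 + I + a
(8 + k(-6, H(0, 2)))² = (8 + (-3 + 0 + 2))² = (8 - 1)² = 7² = 49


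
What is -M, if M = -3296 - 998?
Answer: 4294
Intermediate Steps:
M = -4294
-M = -1*(-4294) = 4294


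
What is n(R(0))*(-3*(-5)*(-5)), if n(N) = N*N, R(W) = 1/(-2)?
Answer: -75/4 ≈ -18.750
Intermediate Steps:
R(W) = -1/2
n(N) = N**2
n(R(0))*(-3*(-5)*(-5)) = (-1/2)**2*(-3*(-5)*(-5)) = (15*(-5))/4 = (1/4)*(-75) = -75/4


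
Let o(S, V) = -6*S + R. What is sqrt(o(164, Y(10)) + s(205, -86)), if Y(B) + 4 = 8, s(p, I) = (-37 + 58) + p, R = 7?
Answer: I*sqrt(751) ≈ 27.404*I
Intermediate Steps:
s(p, I) = 21 + p
Y(B) = 4 (Y(B) = -4 + 8 = 4)
o(S, V) = 7 - 6*S (o(S, V) = -6*S + 7 = 7 - 6*S)
sqrt(o(164, Y(10)) + s(205, -86)) = sqrt((7 - 6*164) + (21 + 205)) = sqrt((7 - 984) + 226) = sqrt(-977 + 226) = sqrt(-751) = I*sqrt(751)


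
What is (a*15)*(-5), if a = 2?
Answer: -150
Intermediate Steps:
(a*15)*(-5) = (2*15)*(-5) = 30*(-5) = -150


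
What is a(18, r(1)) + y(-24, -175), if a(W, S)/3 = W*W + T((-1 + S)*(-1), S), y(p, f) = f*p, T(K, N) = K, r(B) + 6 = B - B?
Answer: 5193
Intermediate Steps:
r(B) = -6 (r(B) = -6 + (B - B) = -6 + 0 = -6)
a(W, S) = 3 - 3*S + 3*W**2 (a(W, S) = 3*(W*W + (-1 + S)*(-1)) = 3*(W**2 + (1 - S)) = 3*(1 + W**2 - S) = 3 - 3*S + 3*W**2)
a(18, r(1)) + y(-24, -175) = (3 - 3*(-6) + 3*18**2) - 175*(-24) = (3 + 18 + 3*324) + 4200 = (3 + 18 + 972) + 4200 = 993 + 4200 = 5193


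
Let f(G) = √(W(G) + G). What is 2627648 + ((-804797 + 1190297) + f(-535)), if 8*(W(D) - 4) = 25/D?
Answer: 3013148 + I*√97271774/428 ≈ 3.0131e+6 + 23.044*I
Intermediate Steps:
W(D) = 4 + 25/(8*D) (W(D) = 4 + (25/D)/8 = 4 + 25/(8*D))
f(G) = √(4 + G + 25/(8*G)) (f(G) = √((4 + 25/(8*G)) + G) = √(4 + G + 25/(8*G)))
2627648 + ((-804797 + 1190297) + f(-535)) = 2627648 + ((-804797 + 1190297) + √(64 + 16*(-535) + 50/(-535))/4) = 2627648 + (385500 + √(64 - 8560 + 50*(-1/535))/4) = 2627648 + (385500 + √(64 - 8560 - 10/107)/4) = 2627648 + (385500 + √(-909082/107)/4) = 2627648 + (385500 + (I*√97271774/107)/4) = 2627648 + (385500 + I*√97271774/428) = 3013148 + I*√97271774/428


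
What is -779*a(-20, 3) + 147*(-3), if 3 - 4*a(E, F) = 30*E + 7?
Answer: -116512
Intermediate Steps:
a(E, F) = -1 - 15*E/2 (a(E, F) = ¾ - (30*E + 7)/4 = ¾ - (7 + 30*E)/4 = ¾ + (-7/4 - 15*E/2) = -1 - 15*E/2)
-779*a(-20, 3) + 147*(-3) = -779*(-1 - 15/2*(-20)) + 147*(-3) = -779*(-1 + 150) - 441 = -779*149 - 441 = -116071 - 441 = -116512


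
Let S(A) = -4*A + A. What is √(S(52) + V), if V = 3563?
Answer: √3407 ≈ 58.370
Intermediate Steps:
S(A) = -3*A
√(S(52) + V) = √(-3*52 + 3563) = √(-156 + 3563) = √3407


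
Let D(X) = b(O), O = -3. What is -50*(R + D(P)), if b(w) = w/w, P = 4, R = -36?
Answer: 1750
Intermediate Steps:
b(w) = 1
D(X) = 1
-50*(R + D(P)) = -50*(-36 + 1) = -50*(-35) = 1750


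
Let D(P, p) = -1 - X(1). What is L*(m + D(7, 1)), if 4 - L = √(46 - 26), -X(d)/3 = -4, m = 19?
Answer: 24 - 12*√5 ≈ -2.8328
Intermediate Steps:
X(d) = 12 (X(d) = -3*(-4) = 12)
D(P, p) = -13 (D(P, p) = -1 - 1*12 = -1 - 12 = -13)
L = 4 - 2*√5 (L = 4 - √(46 - 26) = 4 - √20 = 4 - 2*√5 ≈ -0.47214)
L*(m + D(7, 1)) = (4 - 2*√5)*(19 - 13) = (4 - 2*√5)*6 = 24 - 12*√5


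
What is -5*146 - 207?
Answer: -937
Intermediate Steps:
-5*146 - 207 = -730 - 207 = -937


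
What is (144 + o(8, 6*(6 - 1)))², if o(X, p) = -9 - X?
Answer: 16129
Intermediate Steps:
(144 + o(8, 6*(6 - 1)))² = (144 + (-9 - 1*8))² = (144 + (-9 - 8))² = (144 - 17)² = 127² = 16129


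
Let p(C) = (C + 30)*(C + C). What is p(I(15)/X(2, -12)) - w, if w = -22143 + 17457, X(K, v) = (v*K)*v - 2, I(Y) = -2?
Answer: 95815436/20449 ≈ 4685.6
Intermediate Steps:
X(K, v) = -2 + K*v² (X(K, v) = (K*v)*v - 2 = K*v² - 2 = -2 + K*v²)
p(C) = 2*C*(30 + C) (p(C) = (30 + C)*(2*C) = 2*C*(30 + C))
w = -4686
p(I(15)/X(2, -12)) - w = 2*(-2/(-2 + 2*(-12)²))*(30 - 2/(-2 + 2*(-12)²)) - 1*(-4686) = 2*(-2/(-2 + 2*144))*(30 - 2/(-2 + 2*144)) + 4686 = 2*(-2/(-2 + 288))*(30 - 2/(-2 + 288)) + 4686 = 2*(-2/286)*(30 - 2/286) + 4686 = 2*(-2*1/286)*(30 - 2*1/286) + 4686 = 2*(-1/143)*(30 - 1/143) + 4686 = 2*(-1/143)*(4289/143) + 4686 = -8578/20449 + 4686 = 95815436/20449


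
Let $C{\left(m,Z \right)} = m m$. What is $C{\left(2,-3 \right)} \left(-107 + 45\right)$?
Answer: $-248$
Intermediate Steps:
$C{\left(m,Z \right)} = m^{2}$
$C{\left(2,-3 \right)} \left(-107 + 45\right) = 2^{2} \left(-107 + 45\right) = 4 \left(-62\right) = -248$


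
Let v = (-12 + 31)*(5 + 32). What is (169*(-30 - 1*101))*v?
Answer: -15563717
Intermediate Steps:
v = 703 (v = 19*37 = 703)
(169*(-30 - 1*101))*v = (169*(-30 - 1*101))*703 = (169*(-30 - 101))*703 = (169*(-131))*703 = -22139*703 = -15563717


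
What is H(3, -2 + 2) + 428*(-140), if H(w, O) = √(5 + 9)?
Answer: -59920 + √14 ≈ -59916.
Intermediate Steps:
H(w, O) = √14
H(3, -2 + 2) + 428*(-140) = √14 + 428*(-140) = √14 - 59920 = -59920 + √14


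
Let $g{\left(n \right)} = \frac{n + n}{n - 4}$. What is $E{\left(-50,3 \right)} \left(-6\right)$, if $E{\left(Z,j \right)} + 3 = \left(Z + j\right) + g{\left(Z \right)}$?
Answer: $\frac{2600}{9} \approx 288.89$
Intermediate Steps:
$g{\left(n \right)} = \frac{2 n}{-4 + n}$
$E{\left(Z,j \right)} = -3 + Z + j + \frac{2 Z}{-4 + Z}$ ($E{\left(Z,j \right)} = -3 + \left(\left(Z + j\right) + \frac{2 Z}{-4 + Z}\right) = -3 + \left(Z + j + \frac{2 Z}{-4 + Z}\right) = -3 + Z + j + \frac{2 Z}{-4 + Z}$)
$E{\left(-50,3 \right)} \left(-6\right) = \frac{2 \left(-50\right) + \left(-4 - 50\right) \left(-3 - 50 + 3\right)}{-4 - 50} \left(-6\right) = \frac{-100 - -2700}{-54} \left(-6\right) = - \frac{-100 + 2700}{54} \left(-6\right) = \left(- \frac{1}{54}\right) 2600 \left(-6\right) = \left(- \frac{1300}{27}\right) \left(-6\right) = \frac{2600}{9}$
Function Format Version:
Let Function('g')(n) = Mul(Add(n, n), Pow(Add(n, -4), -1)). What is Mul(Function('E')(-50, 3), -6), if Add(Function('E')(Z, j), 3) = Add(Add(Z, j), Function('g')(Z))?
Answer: Rational(2600, 9) ≈ 288.89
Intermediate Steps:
Function('g')(n) = Mul(2, n, Pow(Add(-4, n), -1)) (Function('g')(n) = Mul(Mul(2, n), Pow(Add(-4, n), -1)) = Mul(2, n, Pow(Add(-4, n), -1)))
Function('E')(Z, j) = Add(-3, Z, j, Mul(2, Z, Pow(Add(-4, Z), -1))) (Function('E')(Z, j) = Add(-3, Add(Add(Z, j), Mul(2, Z, Pow(Add(-4, Z), -1)))) = Add(-3, Add(Z, j, Mul(2, Z, Pow(Add(-4, Z), -1)))) = Add(-3, Z, j, Mul(2, Z, Pow(Add(-4, Z), -1))))
Mul(Function('E')(-50, 3), -6) = Mul(Mul(Pow(Add(-4, -50), -1), Add(Mul(2, -50), Mul(Add(-4, -50), Add(-3, -50, 3)))), -6) = Mul(Mul(Pow(-54, -1), Add(-100, Mul(-54, -50))), -6) = Mul(Mul(Rational(-1, 54), Add(-100, 2700)), -6) = Mul(Mul(Rational(-1, 54), 2600), -6) = Mul(Rational(-1300, 27), -6) = Rational(2600, 9)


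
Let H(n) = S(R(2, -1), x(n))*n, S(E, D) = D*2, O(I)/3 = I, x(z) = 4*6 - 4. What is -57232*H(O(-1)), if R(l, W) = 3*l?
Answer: 6867840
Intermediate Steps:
x(z) = 20 (x(z) = 24 - 4 = 20)
O(I) = 3*I
S(E, D) = 2*D
H(n) = 40*n (H(n) = (2*20)*n = 40*n)
-57232*H(O(-1)) = -2289280*3*(-1) = -2289280*(-3) = -57232*(-120) = 6867840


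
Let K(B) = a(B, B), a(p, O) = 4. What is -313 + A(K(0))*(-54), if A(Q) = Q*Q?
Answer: -1177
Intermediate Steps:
K(B) = 4
A(Q) = Q**2
-313 + A(K(0))*(-54) = -313 + 4**2*(-54) = -313 + 16*(-54) = -313 - 864 = -1177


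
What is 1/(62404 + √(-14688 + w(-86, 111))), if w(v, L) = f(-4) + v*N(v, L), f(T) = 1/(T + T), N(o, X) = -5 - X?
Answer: 499232/31154111425 - 2*I*√75394/31154111425 ≈ 1.6025e-5 - 1.7627e-8*I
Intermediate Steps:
f(T) = 1/(2*T)
w(v, L) = -⅛ + v*(-5 - L) (w(v, L) = (½)/(-4) + v*(-5 - L) = (½)*(-¼) + v*(-5 - L) = -⅛ + v*(-5 - L))
1/(62404 + √(-14688 + w(-86, 111))) = 1/(62404 + √(-14688 + (-⅛ - 1*(-86)*(5 + 111)))) = 1/(62404 + √(-14688 + (-⅛ - 1*(-86)*116))) = 1/(62404 + √(-14688 + (-⅛ + 9976))) = 1/(62404 + √(-14688 + 79807/8)) = 1/(62404 + √(-37697/8)) = 1/(62404 + I*√75394/4)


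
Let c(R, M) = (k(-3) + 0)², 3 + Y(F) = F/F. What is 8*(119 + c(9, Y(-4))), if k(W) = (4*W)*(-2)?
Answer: 5560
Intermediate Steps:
k(W) = -8*W
Y(F) = -2 (Y(F) = -3 + F/F = -3 + 1 = -2)
c(R, M) = 576 (c(R, M) = (-8*(-3) + 0)² = (24 + 0)² = 24² = 576)
8*(119 + c(9, Y(-4))) = 8*(119 + 576) = 8*695 = 5560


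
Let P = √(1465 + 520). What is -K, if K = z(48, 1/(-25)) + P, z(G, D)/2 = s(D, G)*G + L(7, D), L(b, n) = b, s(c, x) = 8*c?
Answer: 418/25 - √1985 ≈ -27.833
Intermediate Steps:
z(G, D) = 14 + 16*D*G (z(G, D) = 2*((8*D)*G + 7) = 2*(8*D*G + 7) = 2*(7 + 8*D*G) = 14 + 16*D*G)
P = √1985 ≈ 44.553
K = -418/25 + √1985 (K = (14 + 16*48/(-25)) + √1985 = (14 + 16*(-1/25)*48) + √1985 = (14 - 768/25) + √1985 = -418/25 + √1985 ≈ 27.833)
-K = -(-418/25 + √1985) = 418/25 - √1985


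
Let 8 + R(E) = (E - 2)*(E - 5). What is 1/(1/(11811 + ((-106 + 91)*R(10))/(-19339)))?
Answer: 228413409/19339 ≈ 11811.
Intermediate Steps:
R(E) = -8 + (-5 + E)*(-2 + E) (R(E) = -8 + (E - 2)*(E - 5) = -8 + (-2 + E)*(-5 + E) = -8 + (-5 + E)*(-2 + E))
1/(1/(11811 + ((-106 + 91)*R(10))/(-19339))) = 1/(1/(11811 + ((-106 + 91)*(2 + 10² - 7*10))/(-19339))) = 1/(1/(11811 - 15*(2 + 100 - 70)*(-1/19339))) = 1/(1/(11811 - 15*32*(-1/19339))) = 1/(1/(11811 - 480*(-1/19339))) = 1/(1/(11811 + 480/19339)) = 1/(1/(228413409/19339)) = 1/(19339/228413409) = 228413409/19339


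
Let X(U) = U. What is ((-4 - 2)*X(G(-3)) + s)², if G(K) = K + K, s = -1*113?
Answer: 5929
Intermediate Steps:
s = -113
G(K) = 2*K
((-4 - 2)*X(G(-3)) + s)² = ((-4 - 2)*(2*(-3)) - 113)² = (-6*(-6) - 113)² = (36 - 113)² = (-77)² = 5929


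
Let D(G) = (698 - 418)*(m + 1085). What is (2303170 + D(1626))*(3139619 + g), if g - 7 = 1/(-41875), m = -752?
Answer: 63012085819298218/8375 ≈ 7.5238e+12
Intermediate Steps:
D(G) = 93240 (D(G) = (698 - 418)*(-752 + 1085) = 280*333 = 93240)
g = 293124/41875 (g = 7 + 1/(-41875) = 7 - 1/41875 = 293124/41875 ≈ 7.0000)
(2303170 + D(1626))*(3139619 + g) = (2303170 + 93240)*(3139619 + 293124/41875) = 2396410*(131471838749/41875) = 63012085819298218/8375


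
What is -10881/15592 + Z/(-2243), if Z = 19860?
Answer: -334063203/34972856 ≈ -9.5521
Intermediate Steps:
-10881/15592 + Z/(-2243) = -10881/15592 + 19860/(-2243) = -10881*1/15592 + 19860*(-1/2243) = -10881/15592 - 19860/2243 = -334063203/34972856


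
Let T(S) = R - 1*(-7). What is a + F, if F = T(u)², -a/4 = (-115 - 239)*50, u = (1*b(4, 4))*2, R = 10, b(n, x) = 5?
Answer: 71089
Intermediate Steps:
u = 10 (u = (1*5)*2 = 5*2 = 10)
a = 70800 (a = -4*(-115 - 239)*50 = -(-1416)*50 = -4*(-17700) = 70800)
T(S) = 17 (T(S) = 10 - 1*(-7) = 10 + 7 = 17)
F = 289 (F = 17² = 289)
a + F = 70800 + 289 = 71089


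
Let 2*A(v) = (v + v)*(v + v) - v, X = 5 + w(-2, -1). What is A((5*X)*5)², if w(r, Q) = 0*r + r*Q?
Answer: 14963405625/4 ≈ 3.7409e+9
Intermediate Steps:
w(r, Q) = Q*r (w(r, Q) = 0 + Q*r = Q*r)
X = 7 (X = 5 - 1*(-2) = 5 + 2 = 7)
A(v) = 2*v² - v/2 (A(v) = ((v + v)*(v + v) - v)/2 = ((2*v)*(2*v) - v)/2 = (4*v² - v)/2 = (-v + 4*v²)/2 = 2*v² - v/2)
A((5*X)*5)² = (((5*7)*5)*(-1 + 4*((5*7)*5))/2)² = ((35*5)*(-1 + 4*(35*5))/2)² = ((½)*175*(-1 + 4*175))² = ((½)*175*(-1 + 700))² = ((½)*175*699)² = (122325/2)² = 14963405625/4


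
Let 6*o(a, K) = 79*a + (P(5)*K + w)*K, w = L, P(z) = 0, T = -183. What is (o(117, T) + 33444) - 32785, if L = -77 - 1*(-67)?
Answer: 5009/2 ≈ 2504.5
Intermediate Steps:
L = -10 (L = -77 + 67 = -10)
w = -10
o(a, K) = -5*K/3 + 79*a/6 (o(a, K) = (79*a + (0*K - 10)*K)/6 = (79*a + (0 - 10)*K)/6 = (79*a - 10*K)/6 = (-10*K + 79*a)/6 = -5*K/3 + 79*a/6)
(o(117, T) + 33444) - 32785 = ((-5/3*(-183) + (79/6)*117) + 33444) - 32785 = ((305 + 3081/2) + 33444) - 32785 = (3691/2 + 33444) - 32785 = 70579/2 - 32785 = 5009/2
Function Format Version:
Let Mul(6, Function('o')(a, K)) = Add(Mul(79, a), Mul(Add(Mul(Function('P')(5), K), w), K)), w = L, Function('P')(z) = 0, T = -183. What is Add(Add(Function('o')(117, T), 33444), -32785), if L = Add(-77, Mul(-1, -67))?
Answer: Rational(5009, 2) ≈ 2504.5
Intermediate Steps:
L = -10 (L = Add(-77, 67) = -10)
w = -10
Function('o')(a, K) = Add(Mul(Rational(-5, 3), K), Mul(Rational(79, 6), a)) (Function('o')(a, K) = Mul(Rational(1, 6), Add(Mul(79, a), Mul(Add(Mul(0, K), -10), K))) = Mul(Rational(1, 6), Add(Mul(79, a), Mul(Add(0, -10), K))) = Mul(Rational(1, 6), Add(Mul(79, a), Mul(-10, K))) = Mul(Rational(1, 6), Add(Mul(-10, K), Mul(79, a))) = Add(Mul(Rational(-5, 3), K), Mul(Rational(79, 6), a)))
Add(Add(Function('o')(117, T), 33444), -32785) = Add(Add(Add(Mul(Rational(-5, 3), -183), Mul(Rational(79, 6), 117)), 33444), -32785) = Add(Add(Add(305, Rational(3081, 2)), 33444), -32785) = Add(Add(Rational(3691, 2), 33444), -32785) = Add(Rational(70579, 2), -32785) = Rational(5009, 2)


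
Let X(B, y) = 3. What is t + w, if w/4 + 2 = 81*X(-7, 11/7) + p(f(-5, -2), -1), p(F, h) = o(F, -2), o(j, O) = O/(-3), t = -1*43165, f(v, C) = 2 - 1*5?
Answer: -126595/3 ≈ -42198.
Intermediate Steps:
f(v, C) = -3 (f(v, C) = 2 - 5 = -3)
t = -43165
o(j, O) = -O/3 (o(j, O) = O*(-1/3) = -O/3)
p(F, h) = 2/3 (p(F, h) = -1/3*(-2) = 2/3)
w = 2900/3 (w = -8 + 4*(81*3 + 2/3) = -8 + 4*(243 + 2/3) = -8 + 4*(731/3) = -8 + 2924/3 = 2900/3 ≈ 966.67)
t + w = -43165 + 2900/3 = -126595/3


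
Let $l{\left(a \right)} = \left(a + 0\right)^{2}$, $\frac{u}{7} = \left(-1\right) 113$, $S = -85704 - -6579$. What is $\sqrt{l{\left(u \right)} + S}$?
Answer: $2 \sqrt{136639} \approx 739.29$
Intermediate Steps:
$S = -79125$ ($S = -85704 + 6579 = -79125$)
$u = -791$ ($u = 7 \left(\left(-1\right) 113\right) = 7 \left(-113\right) = -791$)
$l{\left(a \right)} = a^{2}$
$\sqrt{l{\left(u \right)} + S} = \sqrt{\left(-791\right)^{2} - 79125} = \sqrt{625681 - 79125} = \sqrt{546556} = 2 \sqrt{136639}$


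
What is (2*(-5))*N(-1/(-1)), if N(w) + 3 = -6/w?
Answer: 90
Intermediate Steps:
N(w) = -3 - 6/w
(2*(-5))*N(-1/(-1)) = (2*(-5))*(-3 - 6/((-1/(-1)))) = -10*(-3 - 6/((-1*(-1)))) = -10*(-3 - 6/1) = -10*(-3 - 6*1) = -10*(-3 - 6) = -10*(-9) = 90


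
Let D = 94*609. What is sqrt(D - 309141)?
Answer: I*sqrt(251895) ≈ 501.89*I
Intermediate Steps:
D = 57246
sqrt(D - 309141) = sqrt(57246 - 309141) = sqrt(-251895) = I*sqrt(251895)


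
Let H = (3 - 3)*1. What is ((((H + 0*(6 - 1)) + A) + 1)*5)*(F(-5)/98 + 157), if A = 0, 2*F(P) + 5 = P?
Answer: 76905/98 ≈ 784.75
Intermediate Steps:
F(P) = -5/2 + P/2
H = 0 (H = 0*1 = 0)
((((H + 0*(6 - 1)) + A) + 1)*5)*(F(-5)/98 + 157) = ((((0 + 0*(6 - 1)) + 0) + 1)*5)*((-5/2 + (½)*(-5))/98 + 157) = ((((0 + 0*5) + 0) + 1)*5)*((-5/2 - 5/2)*(1/98) + 157) = ((((0 + 0) + 0) + 1)*5)*(-5*1/98 + 157) = (((0 + 0) + 1)*5)*(-5/98 + 157) = ((0 + 1)*5)*(15381/98) = (1*5)*(15381/98) = 5*(15381/98) = 76905/98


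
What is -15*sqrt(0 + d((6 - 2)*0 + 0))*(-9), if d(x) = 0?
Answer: 0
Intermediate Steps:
-15*sqrt(0 + d((6 - 2)*0 + 0))*(-9) = -15*sqrt(0 + 0)*(-9) = -15*sqrt(0)*(-9) = -15*0*(-9) = 0*(-9) = 0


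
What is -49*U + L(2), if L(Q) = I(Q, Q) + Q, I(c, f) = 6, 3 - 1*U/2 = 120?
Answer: 11474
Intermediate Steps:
U = -234 (U = 6 - 2*120 = 6 - 240 = -234)
L(Q) = 6 + Q
-49*U + L(2) = -49*(-234) + (6 + 2) = 11466 + 8 = 11474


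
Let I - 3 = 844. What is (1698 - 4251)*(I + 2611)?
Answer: -8828274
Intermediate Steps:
I = 847 (I = 3 + 844 = 847)
(1698 - 4251)*(I + 2611) = (1698 - 4251)*(847 + 2611) = -2553*3458 = -8828274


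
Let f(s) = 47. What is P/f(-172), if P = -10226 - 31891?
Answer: -42117/47 ≈ -896.11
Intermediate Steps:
P = -42117
P/f(-172) = -42117/47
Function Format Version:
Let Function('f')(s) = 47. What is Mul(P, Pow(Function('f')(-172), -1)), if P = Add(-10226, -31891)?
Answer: Rational(-42117, 47) ≈ -896.11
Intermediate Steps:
P = -42117
Mul(P, Pow(Function('f')(-172), -1)) = Mul(-42117, Pow(47, -1)) = Mul(-42117, Rational(1, 47)) = Rational(-42117, 47)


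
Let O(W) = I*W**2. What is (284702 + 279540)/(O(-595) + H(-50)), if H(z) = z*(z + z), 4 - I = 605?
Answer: -564242/212764025 ≈ -0.0026520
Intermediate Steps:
I = -601 (I = 4 - 1*605 = 4 - 605 = -601)
O(W) = -601*W**2
H(z) = 2*z**2 (H(z) = z*(2*z) = 2*z**2)
(284702 + 279540)/(O(-595) + H(-50)) = (284702 + 279540)/(-601*(-595)**2 + 2*(-50)**2) = 564242/(-601*354025 + 2*2500) = 564242/(-212769025 + 5000) = 564242/(-212764025) = 564242*(-1/212764025) = -564242/212764025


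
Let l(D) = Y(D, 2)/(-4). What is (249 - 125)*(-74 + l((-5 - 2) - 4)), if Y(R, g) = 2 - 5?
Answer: -9083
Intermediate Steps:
Y(R, g) = -3
l(D) = ¾ (l(D) = -3/(-4) = -3*(-¼) = ¾)
(249 - 125)*(-74 + l((-5 - 2) - 4)) = (249 - 125)*(-74 + ¾) = 124*(-293/4) = -9083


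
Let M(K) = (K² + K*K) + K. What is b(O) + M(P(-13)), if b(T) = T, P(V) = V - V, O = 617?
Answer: 617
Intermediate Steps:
P(V) = 0
M(K) = K + 2*K² (M(K) = (K² + K²) + K = 2*K² + K = K + 2*K²)
b(O) + M(P(-13)) = 617 + 0*(1 + 2*0) = 617 + 0*(1 + 0) = 617 + 0*1 = 617 + 0 = 617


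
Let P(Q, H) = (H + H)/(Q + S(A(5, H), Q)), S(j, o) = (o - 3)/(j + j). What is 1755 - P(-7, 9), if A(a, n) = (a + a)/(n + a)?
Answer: 12294/7 ≈ 1756.3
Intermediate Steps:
A(a, n) = 2*a/(a + n) (A(a, n) = (2*a)/(a + n) = 2*a/(a + n))
S(j, o) = (-3 + o)/(2*j) (S(j, o) = (-3 + o)/((2*j)) = (-3 + o)*(1/(2*j)) = (-3 + o)/(2*j))
P(Q, H) = 2*H/(Q + (½ + H/10)*(-3 + Q)/2) (P(Q, H) = (H + H)/(Q + (-3 + Q)/(2*((2*5/(5 + H))))) = (2*H)/(Q + (-3 + Q)/(2*((10/(5 + H))))) = (2*H)/(Q + (½ + H/10)*(-3 + Q)/2) = 2*H/(Q + (½ + H/10)*(-3 + Q)/2))
1755 - P(-7, 9) = 1755 - 40*9/(20*(-7) + (-3 - 7)*(5 + 9)) = 1755 - 40*9/(-140 - 10*14) = 1755 - 40*9/(-140 - 140) = 1755 - 40*9/(-280) = 1755 - 40*9*(-1)/280 = 1755 - 1*(-9/7) = 1755 + 9/7 = 12294/7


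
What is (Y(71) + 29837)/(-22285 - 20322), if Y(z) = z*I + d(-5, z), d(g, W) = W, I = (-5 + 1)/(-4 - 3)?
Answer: -209640/298249 ≈ -0.70290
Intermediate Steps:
I = 4/7 (I = -4/(-7) = -4*(-⅐) = 4/7 ≈ 0.57143)
Y(z) = 11*z/7 (Y(z) = z*(4/7) + z = 4*z/7 + z = 11*z/7)
(Y(71) + 29837)/(-22285 - 20322) = ((11/7)*71 + 29837)/(-22285 - 20322) = (781/7 + 29837)/(-42607) = (209640/7)*(-1/42607) = -209640/298249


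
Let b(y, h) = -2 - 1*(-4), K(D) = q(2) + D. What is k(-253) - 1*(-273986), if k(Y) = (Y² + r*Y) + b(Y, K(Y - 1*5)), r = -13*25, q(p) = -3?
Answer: 420222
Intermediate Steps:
K(D) = -3 + D
b(y, h) = 2 (b(y, h) = -2 + 4 = 2)
r = -325
k(Y) = 2 + Y² - 325*Y (k(Y) = (Y² - 325*Y) + 2 = 2 + Y² - 325*Y)
k(-253) - 1*(-273986) = (2 + (-253)² - 325*(-253)) - 1*(-273986) = (2 + 64009 + 82225) + 273986 = 146236 + 273986 = 420222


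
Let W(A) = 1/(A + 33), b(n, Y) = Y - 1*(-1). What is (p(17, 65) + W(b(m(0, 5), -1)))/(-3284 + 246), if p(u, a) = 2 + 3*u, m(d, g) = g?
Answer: -125/7161 ≈ -0.017456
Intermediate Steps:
b(n, Y) = 1 + Y (b(n, Y) = Y + 1 = 1 + Y)
W(A) = 1/(33 + A)
(p(17, 65) + W(b(m(0, 5), -1)))/(-3284 + 246) = ((2 + 3*17) + 1/(33 + (1 - 1)))/(-3284 + 246) = ((2 + 51) + 1/(33 + 0))/(-3038) = (53 + 1/33)*(-1/3038) = (1750/33)*(-1/3038) = -125/7161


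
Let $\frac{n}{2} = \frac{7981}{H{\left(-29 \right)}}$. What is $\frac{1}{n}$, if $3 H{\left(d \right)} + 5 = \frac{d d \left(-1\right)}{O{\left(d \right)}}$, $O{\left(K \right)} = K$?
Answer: $\frac{4}{7981} \approx 0.00050119$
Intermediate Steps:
$H{\left(d \right)} = - \frac{5}{3} - \frac{d}{3}$ ($H{\left(d \right)} = - \frac{5}{3} + \frac{d d \left(-1\right) \frac{1}{d}}{3} = - \frac{5}{3} + \frac{d^{2} \left(-1\right) \frac{1}{d}}{3} = - \frac{5}{3} + \frac{- d^{2} \frac{1}{d}}{3} = - \frac{5}{3} + \frac{\left(-1\right) d}{3} = - \frac{5}{3} - \frac{d}{3}$)
$n = \frac{7981}{4}$ ($n = 2 \frac{7981}{- \frac{5}{3} - - \frac{29}{3}} = 2 \frac{7981}{- \frac{5}{3} + \frac{29}{3}} = 2 \cdot \frac{7981}{8} = \frac{7981}{4} \approx 1995.3$)
$\frac{1}{n} = \frac{1}{\frac{7981}{4}} = \frac{4}{7981}$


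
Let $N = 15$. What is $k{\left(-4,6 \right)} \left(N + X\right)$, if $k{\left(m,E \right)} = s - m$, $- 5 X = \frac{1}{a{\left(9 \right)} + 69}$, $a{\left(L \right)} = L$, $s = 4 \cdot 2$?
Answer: $\frac{11698}{65} \approx 179.97$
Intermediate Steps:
$s = 8$
$X = - \frac{1}{390}$ ($X = - \frac{1}{5 \left(9 + 69\right)} = - \frac{1}{5 \cdot 78} = \left(- \frac{1}{5}\right) \frac{1}{78} = - \frac{1}{390} \approx -0.0025641$)
$k{\left(m,E \right)} = 8 - m$
$k{\left(-4,6 \right)} \left(N + X\right) = \left(8 - -4\right) \left(15 - \frac{1}{390}\right) = \left(8 + 4\right) \frac{5849}{390} = 12 \cdot \frac{5849}{390} = \frac{11698}{65}$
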